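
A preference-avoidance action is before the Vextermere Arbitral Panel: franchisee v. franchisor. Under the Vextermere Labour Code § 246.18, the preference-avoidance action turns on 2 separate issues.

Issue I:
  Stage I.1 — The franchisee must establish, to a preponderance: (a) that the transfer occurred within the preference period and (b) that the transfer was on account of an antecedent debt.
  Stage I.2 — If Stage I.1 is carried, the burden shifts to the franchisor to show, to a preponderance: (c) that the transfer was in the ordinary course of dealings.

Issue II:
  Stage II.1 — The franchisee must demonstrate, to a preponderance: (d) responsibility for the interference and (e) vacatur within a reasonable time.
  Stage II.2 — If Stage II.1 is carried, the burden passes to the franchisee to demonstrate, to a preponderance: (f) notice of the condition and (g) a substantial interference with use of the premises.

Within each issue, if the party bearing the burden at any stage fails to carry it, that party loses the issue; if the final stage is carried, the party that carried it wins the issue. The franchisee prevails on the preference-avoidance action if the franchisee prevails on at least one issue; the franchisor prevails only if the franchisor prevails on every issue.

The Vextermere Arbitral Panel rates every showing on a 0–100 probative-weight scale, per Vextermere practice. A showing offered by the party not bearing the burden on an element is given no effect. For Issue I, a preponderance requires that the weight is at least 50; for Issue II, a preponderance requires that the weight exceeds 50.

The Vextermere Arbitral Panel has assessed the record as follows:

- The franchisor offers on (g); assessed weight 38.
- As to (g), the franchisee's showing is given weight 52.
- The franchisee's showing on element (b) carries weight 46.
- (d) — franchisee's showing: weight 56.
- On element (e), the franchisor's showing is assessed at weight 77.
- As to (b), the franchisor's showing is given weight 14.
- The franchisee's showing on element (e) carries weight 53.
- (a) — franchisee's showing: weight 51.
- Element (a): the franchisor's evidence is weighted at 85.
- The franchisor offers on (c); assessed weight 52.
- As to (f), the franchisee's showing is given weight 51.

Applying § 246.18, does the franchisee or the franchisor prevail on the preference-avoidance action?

— Issue I —
Stage I.1 (franchisee, a preponderance, weight is at least 50): (a) 51 (franchisor's 85 disregarded) ≥ 50 — meets; (b) 46 (franchisor's 14 disregarded) < 50 — fails.
  Stage I.1 not carried; the franchisee fails its burden.
So the franchisor prevails on this issue.
— Issue II —
At Stage II.1 the franchisee must meet a preponderance (weight exceeds 50): on (d) the weight is 56, which does exceed 50, so (d) meets the standard; on (e) the weight is 53 (the franchisor's 77 is given no effect), which does exceed 50, so (e) meets the standard.
  Stage II.1 is satisfied; the franchisee continues to bear the burden.
At Stage II.2 the franchisee must meet a preponderance (weight exceeds 50): on (f) the weight is 51, > 50, so (f) meets the standard; on (g) the weight is 52 (the franchisor's 38 is given no effect), > 50, so (g) meets the standard.
  The franchisee carries the last stage.
With every stage satisfied, the franchisee prevails on this issue.
Per-issue: Issue I → franchisor; Issue II → franchisee. The franchisee must prevail on at least one issue; overall, the franchisee prevails.

franchisee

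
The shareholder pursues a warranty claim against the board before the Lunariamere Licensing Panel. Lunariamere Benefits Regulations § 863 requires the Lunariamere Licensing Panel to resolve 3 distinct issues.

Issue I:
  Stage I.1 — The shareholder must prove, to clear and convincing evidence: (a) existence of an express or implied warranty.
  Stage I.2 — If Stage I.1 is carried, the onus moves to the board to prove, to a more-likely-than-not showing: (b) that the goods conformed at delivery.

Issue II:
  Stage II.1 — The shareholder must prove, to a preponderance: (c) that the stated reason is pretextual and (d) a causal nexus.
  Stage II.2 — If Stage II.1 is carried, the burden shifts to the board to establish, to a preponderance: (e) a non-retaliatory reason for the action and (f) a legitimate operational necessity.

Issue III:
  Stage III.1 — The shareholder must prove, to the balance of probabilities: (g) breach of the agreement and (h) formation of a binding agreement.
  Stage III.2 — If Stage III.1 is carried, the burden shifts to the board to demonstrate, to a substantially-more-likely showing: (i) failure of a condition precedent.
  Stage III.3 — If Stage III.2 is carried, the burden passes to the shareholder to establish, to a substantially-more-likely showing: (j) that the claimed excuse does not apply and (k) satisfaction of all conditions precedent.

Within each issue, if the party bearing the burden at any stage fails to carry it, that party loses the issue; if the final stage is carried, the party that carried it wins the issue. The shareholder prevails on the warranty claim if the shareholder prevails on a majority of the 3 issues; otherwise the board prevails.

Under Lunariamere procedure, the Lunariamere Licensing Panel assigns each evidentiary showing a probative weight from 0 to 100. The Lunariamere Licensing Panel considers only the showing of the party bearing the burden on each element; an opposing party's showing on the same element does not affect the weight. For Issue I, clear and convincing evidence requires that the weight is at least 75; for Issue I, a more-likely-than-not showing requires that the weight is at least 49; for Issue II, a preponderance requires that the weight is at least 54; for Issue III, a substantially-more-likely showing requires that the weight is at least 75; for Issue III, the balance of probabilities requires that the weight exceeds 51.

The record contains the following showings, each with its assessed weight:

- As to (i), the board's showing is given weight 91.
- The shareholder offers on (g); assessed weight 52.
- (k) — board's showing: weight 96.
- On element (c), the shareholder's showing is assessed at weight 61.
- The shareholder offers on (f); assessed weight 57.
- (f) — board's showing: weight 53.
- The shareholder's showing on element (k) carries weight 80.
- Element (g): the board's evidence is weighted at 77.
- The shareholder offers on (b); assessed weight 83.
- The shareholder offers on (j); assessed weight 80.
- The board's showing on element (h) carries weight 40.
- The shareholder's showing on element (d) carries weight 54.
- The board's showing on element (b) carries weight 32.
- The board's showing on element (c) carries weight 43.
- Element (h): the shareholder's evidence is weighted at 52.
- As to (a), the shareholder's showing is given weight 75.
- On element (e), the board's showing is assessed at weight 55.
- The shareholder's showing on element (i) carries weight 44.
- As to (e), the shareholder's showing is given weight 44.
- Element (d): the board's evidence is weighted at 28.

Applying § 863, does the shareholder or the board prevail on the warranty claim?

shareholder

— Issue I —
Stage I.1 — burden on shareholder; standard: clear and convincing evidence (weight is at least 75).
    (a): 75 ≥ 75 [met]
  Stage I.1 carried; the burden shifts to the board.
Stage I.2 — burden on board; standard: a more-likely-than-not showing (weight is at least 49).
    (b): 32 (shareholder's 83 disregarded) < 49 [not met]
  The board does not carry Stage I.2.
So the shareholder prevails on this issue.
— Issue II —
At Stage II.1 the shareholder must meet a preponderance (weight is at least 54): on (c) the weight is 61 (the board's 43 is given no effect), ≥ 54, so (c) meets the standard; on (d) the weight is 54 (the board's 28 is given no effect), ≥ 54, so (d) meets the standard.
  The shareholder carries Stage II.1; the board now bears the burden.
At Stage II.2 the board must meet a preponderance (weight is at least 54): on (e) the weight is 55 (the shareholder's 44 is given no effect), which does reach 54, so (e) meets the standard; on (f) the weight is 53 (the shareholder's 57 is given no effect), which does not reach 54, so (f) does not meet the standard.
  Not every element is met, so the board fails to carry Stage II.2.
So the shareholder prevails on this issue.
— Issue III —
Stage III.1 — burden on shareholder; standard: the balance of probabilities (weight exceeds 51).
    (g): 52 (board's 77 disregarded) > 51 [met]
    (h): 52 (board's 40 disregarded) > 51 [met]
  Stage III.1 carried; the burden shifts to the board.
Stage III.2 — burden on board; standard: a substantially-more-likely showing (weight is at least 75).
    (i): 91 (shareholder's 44 disregarded) ≥ 75 [met]
  Stage III.2 carried; the burden shifts to the shareholder.
Stage III.3 — burden on shareholder; standard: a substantially-more-likely showing (weight is at least 75).
    (j): 80 ≥ 75 [met]
    (k): 80 (board's 96 disregarded) ≥ 75 [met]
  The shareholder carries the last stage.
Every stage carried; the shareholder prevails on this issue.
Per-issue: Issue I → shareholder; Issue II → shareholder; Issue III → shareholder. The shareholder must prevail on a majority of issues; overall, the shareholder prevails.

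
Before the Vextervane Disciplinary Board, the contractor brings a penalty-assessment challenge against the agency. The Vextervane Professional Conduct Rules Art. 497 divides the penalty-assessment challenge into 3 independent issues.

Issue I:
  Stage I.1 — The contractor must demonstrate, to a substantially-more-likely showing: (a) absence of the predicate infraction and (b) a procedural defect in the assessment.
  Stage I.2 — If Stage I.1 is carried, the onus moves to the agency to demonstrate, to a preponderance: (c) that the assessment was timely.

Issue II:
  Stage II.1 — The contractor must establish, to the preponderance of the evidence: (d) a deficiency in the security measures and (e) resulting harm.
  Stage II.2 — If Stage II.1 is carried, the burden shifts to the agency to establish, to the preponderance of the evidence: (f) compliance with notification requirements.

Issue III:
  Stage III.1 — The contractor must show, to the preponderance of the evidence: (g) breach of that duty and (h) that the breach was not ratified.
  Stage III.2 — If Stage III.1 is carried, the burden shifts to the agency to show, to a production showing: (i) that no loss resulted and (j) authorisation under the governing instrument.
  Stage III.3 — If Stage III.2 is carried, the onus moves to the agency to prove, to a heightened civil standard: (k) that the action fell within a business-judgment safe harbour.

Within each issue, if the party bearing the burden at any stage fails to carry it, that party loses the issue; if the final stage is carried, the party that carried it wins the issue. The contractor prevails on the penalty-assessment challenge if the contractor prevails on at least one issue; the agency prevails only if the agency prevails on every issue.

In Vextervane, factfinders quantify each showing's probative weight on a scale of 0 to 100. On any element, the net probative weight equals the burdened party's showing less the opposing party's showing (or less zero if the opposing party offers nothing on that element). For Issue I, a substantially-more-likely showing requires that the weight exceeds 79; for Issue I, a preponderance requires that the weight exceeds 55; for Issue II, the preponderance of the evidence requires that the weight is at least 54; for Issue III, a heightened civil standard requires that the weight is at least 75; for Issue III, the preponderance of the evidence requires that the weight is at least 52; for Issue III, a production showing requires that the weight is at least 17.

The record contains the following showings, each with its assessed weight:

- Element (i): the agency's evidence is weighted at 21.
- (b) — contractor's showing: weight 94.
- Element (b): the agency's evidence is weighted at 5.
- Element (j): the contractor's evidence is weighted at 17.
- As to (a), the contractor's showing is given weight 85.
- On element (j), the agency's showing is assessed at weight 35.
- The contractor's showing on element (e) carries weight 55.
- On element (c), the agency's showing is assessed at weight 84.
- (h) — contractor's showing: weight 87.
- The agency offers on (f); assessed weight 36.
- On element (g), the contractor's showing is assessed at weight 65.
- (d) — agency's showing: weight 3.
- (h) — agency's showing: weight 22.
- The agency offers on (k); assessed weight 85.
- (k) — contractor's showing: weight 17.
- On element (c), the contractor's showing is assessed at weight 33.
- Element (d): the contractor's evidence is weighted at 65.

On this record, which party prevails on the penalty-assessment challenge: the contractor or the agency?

— Issue I —
Stage I.1 (contractor, a substantially-more-likely showing, weight exceeds 79): (a) 85 > 79 — meets; (b) net 94−5=89 > 79 — meets.
  Stage I.1 is satisfied; the onus moves to the agency.
Stage I.2 (agency, a preponderance, weight exceeds 55): (c) net 84−33=51 ≤ 55 — fails.
  The agency does not carry Stage I.2.
The analysis ends at Stage I.2; the contractor prevails on this issue.
— Issue II —
Stage II.1 — burden on contractor; standard: the preponderance of the evidence (weight is at least 54).
    (d): 65 − 3 = 62 ≥ 54 [met]
    (e): 55 ≥ 54 [met]
  The contractor carries Stage II.1; the agency now bears the burden.
Stage II.2 — burden on agency; standard: the preponderance of the evidence (weight is at least 54).
    (f): 36 < 54 [not met]
  Stage II.2 not carried; the agency fails its burden.
The analysis ends at Stage II.2; the contractor prevails on this issue.
— Issue III —
Stage III.1 — burden on contractor; standard: the preponderance of the evidence (weight is at least 52).
    (g): 65 ≥ 52 [met]
    (h): 87 − 22 = 65 ≥ 52 [met]
  The contractor carries Stage III.1; the agency now bears the burden.
Stage III.2 — burden on agency; standard: a production showing (weight is at least 17).
    (i): 21 ≥ 17 [met]
    (j): 35 − 17 = 18 ≥ 17 [met]
  All elements met. The agency retains the burden for Stage III.3.
Stage III.3 — burden on agency; standard: a heightened civil standard (weight is at least 75).
    (k): 85 − 17 = 68 < 75 [not met]
  Not every element is met, so the agency fails to carry Stage III.3.
The analysis ends at Stage III.3; the contractor prevails on this issue.
Per-issue: Issue I → contractor; Issue II → contractor; Issue III → contractor. The contractor must prevail on at least one issue; overall, the contractor prevails.

contractor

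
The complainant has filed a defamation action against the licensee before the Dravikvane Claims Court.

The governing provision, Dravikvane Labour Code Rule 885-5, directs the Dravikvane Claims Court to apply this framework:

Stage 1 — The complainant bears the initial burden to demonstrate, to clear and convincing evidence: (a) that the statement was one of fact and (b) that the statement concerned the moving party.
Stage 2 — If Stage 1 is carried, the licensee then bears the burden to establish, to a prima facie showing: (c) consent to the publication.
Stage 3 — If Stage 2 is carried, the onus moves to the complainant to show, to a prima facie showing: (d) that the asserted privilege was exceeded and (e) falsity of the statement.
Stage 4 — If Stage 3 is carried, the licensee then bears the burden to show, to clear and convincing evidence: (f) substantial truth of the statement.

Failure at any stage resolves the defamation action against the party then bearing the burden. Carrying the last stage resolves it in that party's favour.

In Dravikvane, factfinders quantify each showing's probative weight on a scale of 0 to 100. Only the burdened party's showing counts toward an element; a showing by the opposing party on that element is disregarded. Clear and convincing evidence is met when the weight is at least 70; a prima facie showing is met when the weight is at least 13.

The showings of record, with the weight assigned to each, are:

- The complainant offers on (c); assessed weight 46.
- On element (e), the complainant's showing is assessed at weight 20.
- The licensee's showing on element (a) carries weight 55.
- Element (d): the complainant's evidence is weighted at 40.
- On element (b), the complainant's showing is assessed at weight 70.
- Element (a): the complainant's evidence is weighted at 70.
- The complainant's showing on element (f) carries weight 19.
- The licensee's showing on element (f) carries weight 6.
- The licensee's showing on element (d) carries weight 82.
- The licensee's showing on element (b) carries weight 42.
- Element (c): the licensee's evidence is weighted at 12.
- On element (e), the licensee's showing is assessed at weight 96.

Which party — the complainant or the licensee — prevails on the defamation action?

complainant

Stage 1 (complainant, clear and convincing evidence, weight is at least 70): (a) 70 (licensee's 55 disregarded) ≥ 70 — meets; (b) 70 (licensee's 42 disregarded) ≥ 70 — meets.
  The complainant carries Stage 1; the licensee now bears the burden.
Stage 2 (licensee, a prima facie showing, weight is at least 13): (c) 12 (complainant's 46 disregarded) < 13 — fails.
  Stage 2 not carried; the licensee fails its burden.
The analysis ends at Stage 2; the complainant prevails.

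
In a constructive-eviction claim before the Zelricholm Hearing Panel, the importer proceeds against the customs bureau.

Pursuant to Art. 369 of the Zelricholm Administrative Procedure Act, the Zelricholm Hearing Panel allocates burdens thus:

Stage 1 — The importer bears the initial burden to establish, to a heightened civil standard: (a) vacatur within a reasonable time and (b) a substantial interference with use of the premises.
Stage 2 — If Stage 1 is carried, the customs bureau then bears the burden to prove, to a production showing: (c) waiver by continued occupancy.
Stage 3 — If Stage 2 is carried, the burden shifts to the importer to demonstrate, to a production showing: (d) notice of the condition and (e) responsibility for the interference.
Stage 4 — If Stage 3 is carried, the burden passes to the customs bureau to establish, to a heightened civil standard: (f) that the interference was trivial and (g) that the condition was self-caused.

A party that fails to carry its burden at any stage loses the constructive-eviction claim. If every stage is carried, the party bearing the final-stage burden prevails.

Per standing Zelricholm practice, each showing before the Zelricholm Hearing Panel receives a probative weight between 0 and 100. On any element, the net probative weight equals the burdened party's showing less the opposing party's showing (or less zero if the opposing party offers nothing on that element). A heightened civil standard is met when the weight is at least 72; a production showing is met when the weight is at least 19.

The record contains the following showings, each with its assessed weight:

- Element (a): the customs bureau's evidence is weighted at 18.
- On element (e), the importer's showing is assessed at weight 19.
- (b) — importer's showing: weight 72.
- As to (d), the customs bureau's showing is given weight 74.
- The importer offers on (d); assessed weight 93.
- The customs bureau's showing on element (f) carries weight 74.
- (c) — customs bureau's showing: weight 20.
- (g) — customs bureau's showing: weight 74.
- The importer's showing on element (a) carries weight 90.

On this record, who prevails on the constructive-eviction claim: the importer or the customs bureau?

customs bureau

Stage 1 (importer, a heightened civil standard, weight is at least 72): (a) net 90−18=72 ≥ 72 — meets; (b) 72 ≥ 72 — meets.
  The importer carries Stage 1; the customs bureau now bears the burden.
Stage 2 (customs bureau, a production showing, weight is at least 19): (c) 20 ≥ 19 — meets.
  Stage 2 is satisfied; the onus moves to the importer.
Stage 3 (importer, a production showing, weight is at least 19): (d) net 93−74=19 ≥ 19 — meets; (e) 19 ≥ 19 — meets.
  The importer carries Stage 3; the customs bureau now bears the burden.
Stage 4 (customs bureau, a heightened civil standard, weight is at least 72): (f) 74 ≥ 72 — meets; (g) 74 ≥ 72 — meets.
  The customs bureau carries the last stage.
All stages carried — the customs bureau prevails.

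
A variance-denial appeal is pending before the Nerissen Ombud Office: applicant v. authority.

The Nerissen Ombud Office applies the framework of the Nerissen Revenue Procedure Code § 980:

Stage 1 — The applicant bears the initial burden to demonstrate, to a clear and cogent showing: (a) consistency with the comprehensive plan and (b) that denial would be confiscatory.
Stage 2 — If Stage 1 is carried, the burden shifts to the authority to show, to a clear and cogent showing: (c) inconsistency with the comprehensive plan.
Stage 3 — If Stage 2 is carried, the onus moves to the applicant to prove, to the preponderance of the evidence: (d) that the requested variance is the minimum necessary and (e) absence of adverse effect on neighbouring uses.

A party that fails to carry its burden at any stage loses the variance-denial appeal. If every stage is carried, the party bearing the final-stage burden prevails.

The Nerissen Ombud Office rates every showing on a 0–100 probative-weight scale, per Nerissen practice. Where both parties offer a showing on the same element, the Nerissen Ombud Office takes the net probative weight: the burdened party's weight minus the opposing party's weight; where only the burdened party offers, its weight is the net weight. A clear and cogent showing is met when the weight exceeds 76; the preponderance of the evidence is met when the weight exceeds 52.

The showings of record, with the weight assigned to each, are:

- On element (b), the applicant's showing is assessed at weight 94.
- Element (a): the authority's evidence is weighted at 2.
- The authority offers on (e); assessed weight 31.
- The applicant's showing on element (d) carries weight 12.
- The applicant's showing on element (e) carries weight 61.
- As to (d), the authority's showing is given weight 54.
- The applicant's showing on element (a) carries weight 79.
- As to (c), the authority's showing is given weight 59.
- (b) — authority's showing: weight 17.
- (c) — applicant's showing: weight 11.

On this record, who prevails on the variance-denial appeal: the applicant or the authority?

Stage 1 (applicant, a clear and cogent showing, weight exceeds 76): (a) net 79−2=77 > 76 — meets; (b) net 94−17=77 > 76 — meets.
  All elements met. The burden passes to the authority.
Stage 2 (authority, a clear and cogent showing, weight exceeds 76): (c) net 59−11=48 ≤ 76 — fails.
  The authority does not carry Stage 2.
The analysis ends at Stage 2; the applicant prevails.

applicant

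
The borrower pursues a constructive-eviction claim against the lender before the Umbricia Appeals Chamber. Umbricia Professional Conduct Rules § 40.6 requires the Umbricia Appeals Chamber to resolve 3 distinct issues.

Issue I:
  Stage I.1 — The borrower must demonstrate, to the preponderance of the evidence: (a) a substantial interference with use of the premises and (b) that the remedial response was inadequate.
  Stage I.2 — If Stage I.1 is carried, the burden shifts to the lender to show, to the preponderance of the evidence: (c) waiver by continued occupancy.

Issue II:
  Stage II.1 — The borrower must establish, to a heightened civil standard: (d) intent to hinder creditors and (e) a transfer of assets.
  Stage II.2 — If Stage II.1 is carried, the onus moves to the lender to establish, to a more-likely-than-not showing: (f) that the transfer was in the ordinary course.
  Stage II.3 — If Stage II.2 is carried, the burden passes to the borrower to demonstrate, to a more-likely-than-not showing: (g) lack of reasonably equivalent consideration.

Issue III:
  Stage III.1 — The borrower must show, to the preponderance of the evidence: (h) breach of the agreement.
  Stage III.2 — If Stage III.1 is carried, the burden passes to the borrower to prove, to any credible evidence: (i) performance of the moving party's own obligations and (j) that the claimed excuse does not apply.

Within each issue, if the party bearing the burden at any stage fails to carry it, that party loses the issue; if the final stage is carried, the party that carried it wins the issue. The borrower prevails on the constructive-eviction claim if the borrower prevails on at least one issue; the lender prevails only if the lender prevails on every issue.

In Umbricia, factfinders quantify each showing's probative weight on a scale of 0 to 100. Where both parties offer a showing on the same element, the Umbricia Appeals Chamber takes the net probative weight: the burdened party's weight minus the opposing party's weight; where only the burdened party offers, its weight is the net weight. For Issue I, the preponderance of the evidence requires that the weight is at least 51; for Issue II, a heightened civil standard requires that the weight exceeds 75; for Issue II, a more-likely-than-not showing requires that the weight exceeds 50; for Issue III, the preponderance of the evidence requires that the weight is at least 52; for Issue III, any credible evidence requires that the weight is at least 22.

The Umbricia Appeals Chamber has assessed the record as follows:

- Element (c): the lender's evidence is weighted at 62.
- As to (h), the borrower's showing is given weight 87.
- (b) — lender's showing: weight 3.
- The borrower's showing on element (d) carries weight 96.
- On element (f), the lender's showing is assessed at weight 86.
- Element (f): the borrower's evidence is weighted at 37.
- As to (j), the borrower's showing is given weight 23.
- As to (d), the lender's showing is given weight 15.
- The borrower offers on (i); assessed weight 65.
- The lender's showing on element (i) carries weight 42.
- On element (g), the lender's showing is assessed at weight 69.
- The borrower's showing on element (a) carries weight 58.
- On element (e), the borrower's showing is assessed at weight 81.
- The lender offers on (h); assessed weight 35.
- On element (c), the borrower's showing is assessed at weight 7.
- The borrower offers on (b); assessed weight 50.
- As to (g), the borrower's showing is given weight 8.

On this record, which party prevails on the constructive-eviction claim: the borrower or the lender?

borrower

— Issue I —
At Stage I.1 the borrower must meet the preponderance of the evidence (weight is at least 51): on (a) the weight is 58, ≥ 51, so (a) meets the standard; on (b) the weight is 50 less the opposing 3 gives net 47, < 51, so (b) does not meet the standard.
  Not every element is met, so the borrower fails to carry Stage I.1.
The lender prevails on this issue.
— Issue II —
At Stage II.1 the borrower must meet a heightened civil standard (weight exceeds 75): on (d) the weight is 96 less the opposing 15 gives net 81, which does exceed 75, so (d) meets the standard; on (e) the weight is 81, > 75, so (e) meets the standard.
  All elements met. The burden passes to the lender.
At Stage II.2 the lender must meet a more-likely-than-not showing (weight exceeds 50): on (f) the weight is 86 less the opposing 37 gives net 49, which does not exceed 50, so (f) does not meet the standard.
  Not every element is met, so the lender fails to carry Stage II.2.
So the borrower prevails on this issue.
— Issue III —
Stage III.1 — burden on borrower; standard: the preponderance of the evidence (weight is at least 52).
    (h): 87 − 35 = 52 ≥ 52 [met]
  Stage III.1 carried; the burden remains with the borrower.
Stage III.2 — burden on borrower; standard: any credible evidence (weight is at least 22).
    (i): 65 − 42 = 23 ≥ 22 [met]
    (j): 23 ≥ 22 [met]
  The borrower carries the last stage.
With every stage satisfied, the borrower prevails on this issue.
Per-issue: Issue I → lender; Issue II → borrower; Issue III → borrower. The borrower must prevail on at least one issue; overall, the borrower prevails.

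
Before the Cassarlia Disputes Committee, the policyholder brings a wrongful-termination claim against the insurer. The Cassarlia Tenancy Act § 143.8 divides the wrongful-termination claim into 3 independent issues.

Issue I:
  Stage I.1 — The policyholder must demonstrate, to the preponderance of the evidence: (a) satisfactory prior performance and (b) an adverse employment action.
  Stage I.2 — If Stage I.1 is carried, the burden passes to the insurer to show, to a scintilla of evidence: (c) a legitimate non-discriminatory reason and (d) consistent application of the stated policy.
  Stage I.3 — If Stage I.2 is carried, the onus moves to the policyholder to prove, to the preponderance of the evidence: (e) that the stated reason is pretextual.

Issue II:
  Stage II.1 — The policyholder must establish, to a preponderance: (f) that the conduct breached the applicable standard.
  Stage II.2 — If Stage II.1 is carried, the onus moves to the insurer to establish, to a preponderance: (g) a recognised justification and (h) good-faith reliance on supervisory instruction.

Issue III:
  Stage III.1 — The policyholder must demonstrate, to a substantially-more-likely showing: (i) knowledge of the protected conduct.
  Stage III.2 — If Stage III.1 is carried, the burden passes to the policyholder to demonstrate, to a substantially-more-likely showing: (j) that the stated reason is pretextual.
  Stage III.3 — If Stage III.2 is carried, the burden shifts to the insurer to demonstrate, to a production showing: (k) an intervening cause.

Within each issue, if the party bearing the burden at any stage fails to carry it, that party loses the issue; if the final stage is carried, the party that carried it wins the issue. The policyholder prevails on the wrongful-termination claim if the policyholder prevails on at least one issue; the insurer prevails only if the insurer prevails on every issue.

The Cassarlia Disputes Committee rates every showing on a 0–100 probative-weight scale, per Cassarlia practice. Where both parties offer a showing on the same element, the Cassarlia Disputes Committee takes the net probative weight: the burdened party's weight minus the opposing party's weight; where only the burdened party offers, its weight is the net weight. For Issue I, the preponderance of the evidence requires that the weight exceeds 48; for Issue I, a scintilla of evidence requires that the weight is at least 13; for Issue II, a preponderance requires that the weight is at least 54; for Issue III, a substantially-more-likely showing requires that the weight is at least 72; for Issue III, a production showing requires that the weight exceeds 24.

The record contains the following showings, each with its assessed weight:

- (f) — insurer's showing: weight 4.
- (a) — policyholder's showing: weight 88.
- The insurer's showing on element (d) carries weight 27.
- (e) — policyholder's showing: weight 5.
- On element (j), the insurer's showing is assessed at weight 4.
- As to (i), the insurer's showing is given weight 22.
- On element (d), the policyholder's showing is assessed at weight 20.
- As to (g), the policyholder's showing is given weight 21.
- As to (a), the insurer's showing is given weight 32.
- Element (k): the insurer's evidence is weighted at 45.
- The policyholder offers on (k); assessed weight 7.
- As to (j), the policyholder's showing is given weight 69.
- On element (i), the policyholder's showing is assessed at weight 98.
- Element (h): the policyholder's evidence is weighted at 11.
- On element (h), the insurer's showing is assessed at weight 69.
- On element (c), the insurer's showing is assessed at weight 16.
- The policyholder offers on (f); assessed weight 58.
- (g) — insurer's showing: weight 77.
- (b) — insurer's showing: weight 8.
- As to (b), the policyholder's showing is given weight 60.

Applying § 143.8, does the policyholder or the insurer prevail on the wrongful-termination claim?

— Issue I —
Stage I.1 — burden on policyholder; standard: the preponderance of the evidence (weight exceeds 48).
    (a): 88 − 32 = 56 > 48 [met]
    (b): 60 − 8 = 52 > 48 [met]
  Stage I.1 is satisfied; the onus moves to the insurer.
Stage I.2 — burden on insurer; standard: a scintilla of evidence (weight is at least 13).
    (c): 16 ≥ 13 [met]
    (d): 27 − 20 = 7 < 13 [not met]
  The insurer does not carry Stage I.2.
The analysis ends at Stage I.2; the policyholder prevails on this issue.
— Issue II —
Stage II.1 — burden on policyholder; standard: a preponderance (weight is at least 54).
    (f): 58 − 4 = 54 ≥ 54 [met]
  Stage II.1 carried; the burden shifts to the insurer.
Stage II.2 — burden on insurer; standard: a preponderance (weight is at least 54).
    (g): 77 − 21 = 56 ≥ 54 [met]
    (h): 69 − 11 = 58 ≥ 54 [met]
  Stage II.2 carried; the final stage is satisfied.
All stages carried — the insurer prevails on this issue.
— Issue III —
At Stage III.1 the policyholder must meet a substantially-more-likely showing (weight is at least 72): on (i) the weight is 98 less the opposing 22 gives net 76, which does reach 72, so (i) meets the standard.
  All elements met. The policyholder retains the burden for Stage III.2.
At Stage III.2 the policyholder must meet a substantially-more-likely showing (weight is at least 72): on (j) the weight is 69 less the opposing 4 gives net 65, which does not reach 72, so (j) does not meet the standard.
  The policyholder does not carry Stage III.2.
The insurer prevails on this issue.
Per-issue: Issue I → policyholder; Issue II → insurer; Issue III → insurer. The policyholder must prevail on at least one issue; overall, the policyholder prevails.

policyholder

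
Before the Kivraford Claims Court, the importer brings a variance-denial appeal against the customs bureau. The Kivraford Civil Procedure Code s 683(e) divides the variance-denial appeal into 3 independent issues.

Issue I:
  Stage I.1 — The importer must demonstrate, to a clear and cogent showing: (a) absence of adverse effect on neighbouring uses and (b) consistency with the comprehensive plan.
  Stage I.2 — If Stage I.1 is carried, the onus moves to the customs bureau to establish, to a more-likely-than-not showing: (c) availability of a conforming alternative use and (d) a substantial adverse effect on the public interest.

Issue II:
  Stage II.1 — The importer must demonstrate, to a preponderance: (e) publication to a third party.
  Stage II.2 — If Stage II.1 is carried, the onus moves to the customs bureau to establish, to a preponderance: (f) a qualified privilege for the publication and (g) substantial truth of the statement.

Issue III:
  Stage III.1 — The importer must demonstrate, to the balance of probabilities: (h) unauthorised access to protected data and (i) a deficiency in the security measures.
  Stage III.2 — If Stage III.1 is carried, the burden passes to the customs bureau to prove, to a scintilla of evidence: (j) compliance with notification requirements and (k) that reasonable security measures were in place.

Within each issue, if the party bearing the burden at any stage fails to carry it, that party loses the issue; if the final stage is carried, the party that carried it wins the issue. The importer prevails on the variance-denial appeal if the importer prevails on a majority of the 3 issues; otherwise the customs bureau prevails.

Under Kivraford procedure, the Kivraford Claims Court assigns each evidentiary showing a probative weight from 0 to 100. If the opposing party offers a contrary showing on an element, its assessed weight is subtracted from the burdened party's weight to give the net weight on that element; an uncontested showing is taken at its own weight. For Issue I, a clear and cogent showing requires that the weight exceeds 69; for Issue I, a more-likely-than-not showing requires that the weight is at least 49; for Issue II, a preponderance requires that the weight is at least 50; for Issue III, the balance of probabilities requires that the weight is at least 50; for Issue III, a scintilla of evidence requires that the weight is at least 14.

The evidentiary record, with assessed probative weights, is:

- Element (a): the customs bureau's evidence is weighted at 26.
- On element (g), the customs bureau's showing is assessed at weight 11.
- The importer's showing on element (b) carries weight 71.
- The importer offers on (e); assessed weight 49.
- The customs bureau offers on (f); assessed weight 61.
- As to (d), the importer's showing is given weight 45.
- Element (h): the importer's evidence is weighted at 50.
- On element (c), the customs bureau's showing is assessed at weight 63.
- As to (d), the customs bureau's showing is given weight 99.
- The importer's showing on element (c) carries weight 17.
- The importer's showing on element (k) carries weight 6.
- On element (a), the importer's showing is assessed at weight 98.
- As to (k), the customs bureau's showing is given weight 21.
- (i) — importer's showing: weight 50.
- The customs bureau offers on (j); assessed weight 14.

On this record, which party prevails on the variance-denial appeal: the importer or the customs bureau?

— Issue I —
Stage I.1 (importer, a clear and cogent showing, weight exceeds 69): (a) net 98−26=72 > 69 — meets; (b) 71 > 69 — meets.
  Stage I.1 is satisfied; the onus moves to the customs bureau.
Stage I.2 (customs bureau, a more-likely-than-not showing, weight is at least 49): (c) net 63−17=46 < 49 — fails; (d) net 99−45=54 ≥ 49 — meets.
  Not every element is met, so the customs bureau fails to carry Stage I.2.
The analysis ends at Stage I.2; the importer prevails on this issue.
— Issue II —
Stage II.1 (importer, a preponderance, weight is at least 50): (e) 49 < 50 — fails.
  The importer does not carry Stage II.1.
So the customs bureau prevails on this issue.
— Issue III —
Stage III.1 — burden on importer; standard: the balance of probabilities (weight is at least 50).
    (h): 50 ≥ 50 [met]
    (i): 50 ≥ 50 [met]
  Stage III.1 is satisfied; the onus moves to the customs bureau.
Stage III.2 — burden on customs bureau; standard: a scintilla of evidence (weight is at least 14).
    (j): 14 ≥ 14 [met]
    (k): 21 − 6 = 15 ≥ 14 [met]
  The customs bureau carries the last stage.
All stages carried — the customs bureau prevails on this issue.
Per-issue: Issue I → importer; Issue II → customs bureau; Issue III → customs bureau. The importer must prevail on a majority of issues; overall, the customs bureau prevails.

customs bureau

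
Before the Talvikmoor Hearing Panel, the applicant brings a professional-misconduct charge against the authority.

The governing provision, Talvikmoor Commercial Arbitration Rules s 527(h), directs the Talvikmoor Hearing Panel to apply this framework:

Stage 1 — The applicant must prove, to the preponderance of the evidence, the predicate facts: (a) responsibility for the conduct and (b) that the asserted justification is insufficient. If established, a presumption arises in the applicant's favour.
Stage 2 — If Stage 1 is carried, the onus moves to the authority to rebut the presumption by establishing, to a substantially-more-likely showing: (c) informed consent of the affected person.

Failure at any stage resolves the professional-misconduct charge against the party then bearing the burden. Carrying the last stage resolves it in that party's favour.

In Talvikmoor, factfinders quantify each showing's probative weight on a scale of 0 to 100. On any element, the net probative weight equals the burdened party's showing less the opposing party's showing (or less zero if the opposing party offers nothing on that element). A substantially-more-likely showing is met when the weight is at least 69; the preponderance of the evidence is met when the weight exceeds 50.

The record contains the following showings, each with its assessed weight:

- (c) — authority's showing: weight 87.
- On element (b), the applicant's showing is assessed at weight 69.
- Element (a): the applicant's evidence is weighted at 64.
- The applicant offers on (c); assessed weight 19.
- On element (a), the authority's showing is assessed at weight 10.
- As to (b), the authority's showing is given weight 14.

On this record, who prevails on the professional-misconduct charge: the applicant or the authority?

At Stage 1 the applicant must meet the preponderance of the evidence (weight exceeds 50): on (a) the weight is 64 less the opposing 10 gives net 54, which does exceed 50, so (a) meets the standard; on (b) the weight is 69 less the opposing 14 gives net 55, which does exceed 50, so (b) meets the standard.
  All elements met. The burden passes to the authority.
At Stage 2 the authority must meet a substantially-more-likely showing (weight is at least 69): on (c) the weight is 87 less the opposing 19 gives net 68, which does not reach 69, so (c) does not meet the standard.
  Not every element is met, so the authority fails to carry Stage 2.
The applicant prevails.

applicant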